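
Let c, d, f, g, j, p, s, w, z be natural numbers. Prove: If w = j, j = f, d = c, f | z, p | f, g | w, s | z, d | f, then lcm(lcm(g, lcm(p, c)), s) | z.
w = j and j = f, thus w = f. g | w, so g | f. Since d = c and d | f, c | f. Since p | f, lcm(p, c) | f. g | f, so lcm(g, lcm(p, c)) | f. f | z, so lcm(g, lcm(p, c)) | z. s | z, so lcm(lcm(g, lcm(p, c)), s) | z.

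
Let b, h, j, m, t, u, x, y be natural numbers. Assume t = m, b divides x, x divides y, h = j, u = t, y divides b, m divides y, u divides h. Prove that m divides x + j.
Since y divides b and b divides x, y divides x. Because x divides y, y = x. m divides y, so m divides x. Since h = j and u divides h, u divides j. Since u = t, t divides j. Since t = m, m divides j. m divides x, so m divides x + j.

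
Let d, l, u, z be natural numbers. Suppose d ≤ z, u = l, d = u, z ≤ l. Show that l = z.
Since d = u and u = l, d = l. Because d ≤ z, l ≤ z. z ≤ l, so z = l. Then l = z.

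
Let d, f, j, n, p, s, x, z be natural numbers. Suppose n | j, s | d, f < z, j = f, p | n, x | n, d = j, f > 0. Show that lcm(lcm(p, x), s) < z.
p | n and x | n, therefore lcm(p, x) | n. From n | j, lcm(p, x) | j. Because d = j and s | d, s | j. Since lcm(p, x) | j, lcm(lcm(p, x), s) | j. Since j = f, lcm(lcm(p, x), s) | f. Since f > 0, lcm(lcm(p, x), s) ≤ f. Since f < z, lcm(lcm(p, x), s) < z.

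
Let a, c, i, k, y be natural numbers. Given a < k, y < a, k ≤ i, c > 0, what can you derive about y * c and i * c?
y * c < i * c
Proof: y < a and a < k, thus y < k. k ≤ i, so y < i. c > 0, so y * c < i * c.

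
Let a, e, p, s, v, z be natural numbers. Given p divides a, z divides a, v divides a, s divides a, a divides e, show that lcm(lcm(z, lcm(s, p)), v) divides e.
s divides a and p divides a, therefore lcm(s, p) divides a. z divides a, so lcm(z, lcm(s, p)) divides a. v divides a, so lcm(lcm(z, lcm(s, p)), v) divides a. Since a divides e, lcm(lcm(z, lcm(s, p)), v) divides e.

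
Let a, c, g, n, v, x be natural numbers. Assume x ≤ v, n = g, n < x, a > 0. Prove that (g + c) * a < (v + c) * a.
n = g and n < x, therefore g < x. x ≤ v, so g < v. Then g + c < v + c. Since a > 0, (g + c) * a < (v + c) * a.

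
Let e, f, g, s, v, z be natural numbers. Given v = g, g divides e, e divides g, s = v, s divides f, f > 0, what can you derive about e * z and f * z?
e * z ≤ f * z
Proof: Since g divides e and e divides g, g = e. Since v = g, v = e. s = v and s divides f, therefore v divides f. Since f > 0, v ≤ f. v = e, so e ≤ f. By multiplying by a non-negative, e * z ≤ f * z.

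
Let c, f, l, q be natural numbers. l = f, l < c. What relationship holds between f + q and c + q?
f + q < c + q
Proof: From l = f and l < c, f < c. Then f + q < c + q.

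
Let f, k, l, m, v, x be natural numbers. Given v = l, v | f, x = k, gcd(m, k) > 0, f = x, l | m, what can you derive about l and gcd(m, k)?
l ≤ gcd(m, k)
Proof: f = x and x = k, hence f = k. From v = l and v | f, l | f. f = k, so l | k. Since l | m, l | gcd(m, k). Since gcd(m, k) > 0, l ≤ gcd(m, k).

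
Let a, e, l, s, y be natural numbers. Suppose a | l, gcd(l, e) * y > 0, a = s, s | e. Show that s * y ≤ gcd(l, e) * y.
a = s and a | l, so s | l. s | e, so s | gcd(l, e). Then s * y | gcd(l, e) * y. Since gcd(l, e) * y > 0, s * y ≤ gcd(l, e) * y.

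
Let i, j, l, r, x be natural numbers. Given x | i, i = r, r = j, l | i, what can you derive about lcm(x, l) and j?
lcm(x, l) | j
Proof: i = r and r = j, hence i = j. x | i and l | i, so lcm(x, l) | i. i = j, so lcm(x, l) | j.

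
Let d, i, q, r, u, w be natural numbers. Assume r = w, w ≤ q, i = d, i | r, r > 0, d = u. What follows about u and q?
u ≤ q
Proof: i = d and d = u, therefore i = u. From i | r and r > 0, i ≤ r. Since r = w, i ≤ w. Since i = u, u ≤ w. From w ≤ q, u ≤ q.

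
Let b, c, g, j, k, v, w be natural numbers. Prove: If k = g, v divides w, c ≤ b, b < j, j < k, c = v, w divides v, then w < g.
Since v divides w and w divides v, v = w. Since c = v and c ≤ b, v ≤ b. Since v = w, w ≤ b. Because k = g and j < k, j < g. From b < j, b < g. Since w ≤ b, w < g.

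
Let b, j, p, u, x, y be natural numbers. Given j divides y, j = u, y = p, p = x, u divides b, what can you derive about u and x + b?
u divides x + b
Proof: y = p and p = x, therefore y = x. Since j divides y, j divides x. Since j = u, u divides x. u divides b, so u divides x + b.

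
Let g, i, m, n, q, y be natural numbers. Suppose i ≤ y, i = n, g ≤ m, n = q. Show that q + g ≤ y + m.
Since i = n and n = q, i = q. i ≤ y, so q ≤ y. Since g ≤ m, q + g ≤ y + m.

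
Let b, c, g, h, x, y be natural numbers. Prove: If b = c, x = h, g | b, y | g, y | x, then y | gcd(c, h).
From y | g and g | b, y | b. Since b = c, y | c. x = h and y | x, so y | h. Since y | c, y | gcd(c, h).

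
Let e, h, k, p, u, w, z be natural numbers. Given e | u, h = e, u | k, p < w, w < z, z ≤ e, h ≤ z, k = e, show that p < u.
Because h = e and h ≤ z, e ≤ z. z ≤ e, so z = e. k = e and u | k, therefore u | e. e | u, so e = u. Since z = e, z = u. Because p < w and w < z, p < z. Because z = u, p < u.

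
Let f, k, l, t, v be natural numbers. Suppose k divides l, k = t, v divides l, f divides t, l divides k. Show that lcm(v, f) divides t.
Since l divides k and k divides l, l = k. Since k = t, l = t. v divides l, so v divides t. f divides t, so lcm(v, f) divides t.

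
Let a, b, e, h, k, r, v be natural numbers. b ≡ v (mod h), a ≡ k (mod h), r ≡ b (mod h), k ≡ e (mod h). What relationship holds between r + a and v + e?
r + a ≡ v + e (mod h)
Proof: r ≡ b (mod h) and b ≡ v (mod h), thus r ≡ v (mod h). a ≡ k (mod h) and k ≡ e (mod h), hence a ≡ e (mod h). Since r ≡ v (mod h), r + a ≡ v + e (mod h).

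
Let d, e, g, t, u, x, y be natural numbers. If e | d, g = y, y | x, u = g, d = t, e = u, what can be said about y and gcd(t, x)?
y | gcd(t, x)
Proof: Because u = g and g = y, u = y. d = t and e | d, so e | t. e = u, so u | t. u = y, so y | t. y | x, so y | gcd(t, x).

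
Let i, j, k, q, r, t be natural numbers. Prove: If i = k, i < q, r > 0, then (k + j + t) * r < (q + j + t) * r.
Since i = k and i < q, k < q. Then k + j < q + j. Then k + j + t < q + j + t. From r > 0, (k + j + t) * r < (q + j + t) * r.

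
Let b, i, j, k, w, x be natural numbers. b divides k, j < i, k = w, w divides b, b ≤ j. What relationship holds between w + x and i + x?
w + x < i + x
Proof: Since k = w and b divides k, b divides w. Since w divides b, b = w. b ≤ j, so w ≤ j. Since j < i, w < i. Then w + x < i + x.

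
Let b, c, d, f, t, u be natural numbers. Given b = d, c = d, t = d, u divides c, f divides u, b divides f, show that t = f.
From b = d and b divides f, d divides f. Since c = d and u divides c, u divides d. f divides u, so f divides d. Since d divides f, d = f. t = d, so t = f.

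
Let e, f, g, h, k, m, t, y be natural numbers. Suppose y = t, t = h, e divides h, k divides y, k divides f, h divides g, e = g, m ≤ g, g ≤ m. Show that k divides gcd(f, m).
Since e = g and e divides h, g divides h. h divides g, so h = g. t = h, so t = g. g ≤ m and m ≤ g, thus g = m. Because t = g, t = m. Because y = t and k divides y, k divides t. t = m, so k divides m. Since k divides f, k divides gcd(f, m).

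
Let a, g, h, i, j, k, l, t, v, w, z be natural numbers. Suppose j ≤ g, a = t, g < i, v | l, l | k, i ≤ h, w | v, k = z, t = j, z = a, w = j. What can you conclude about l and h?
l < h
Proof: w = j and w | v, hence j | v. v | l, so j | l. z = a and a = t, therefore z = t. Since t = j, z = j. k = z and l | k, therefore l | z. Since z = j, l | j. j | l, so j = l. j ≤ g and g < i, hence j < i. i ≤ h, so j < h. From j = l, l < h.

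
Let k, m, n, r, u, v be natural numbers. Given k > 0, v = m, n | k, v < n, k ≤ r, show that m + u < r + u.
v = m and v < n, therefore m < n. n | k and k > 0, thus n ≤ k. k ≤ r, so n ≤ r. m < n, so m < r. Then m + u < r + u.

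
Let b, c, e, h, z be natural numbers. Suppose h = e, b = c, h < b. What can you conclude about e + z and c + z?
e + z < c + z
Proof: b = c and h < b, hence h < c. h = e, so e < c. Then e + z < c + z.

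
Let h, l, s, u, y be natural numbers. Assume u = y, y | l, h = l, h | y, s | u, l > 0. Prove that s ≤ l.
Since h = l and h | y, l | y. y | l, so y = l. u = y, so u = l. s | u, so s | l. l > 0, so s ≤ l.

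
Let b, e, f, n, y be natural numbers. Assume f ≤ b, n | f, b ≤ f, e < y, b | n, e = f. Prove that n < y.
b ≤ f and f ≤ b, therefore b = f. Since b | n, f | n. From n | f, f = n. Since e = f, e = n. Since e < y, n < y.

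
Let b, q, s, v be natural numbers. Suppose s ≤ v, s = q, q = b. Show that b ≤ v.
From s = q and s ≤ v, q ≤ v. Since q = b, b ≤ v.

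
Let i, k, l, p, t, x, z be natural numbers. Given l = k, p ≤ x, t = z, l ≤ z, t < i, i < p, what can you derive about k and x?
k < x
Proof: l = k and l ≤ z, therefore k ≤ z. From t < i and i < p, t < p. From t = z, z < p. Because k ≤ z, k < p. Because p ≤ x, k < x.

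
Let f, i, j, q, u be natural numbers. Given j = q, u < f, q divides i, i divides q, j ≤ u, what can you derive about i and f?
i < f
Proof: Since q divides i and i divides q, q = i. Since j = q, j = i. j ≤ u and u < f, hence j < f. j = i, so i < f.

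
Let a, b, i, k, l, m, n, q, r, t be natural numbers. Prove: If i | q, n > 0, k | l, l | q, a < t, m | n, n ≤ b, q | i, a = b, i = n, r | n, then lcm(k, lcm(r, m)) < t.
q | i and i | q, so q = i. Since i = n, q = n. Because k | l and l | q, k | q. Because q = n, k | n. From r | n and m | n, lcm(r, m) | n. k | n, so lcm(k, lcm(r, m)) | n. Because n > 0, lcm(k, lcm(r, m)) ≤ n. From a = b and a < t, b < t. Since n ≤ b, n < t. Since lcm(k, lcm(r, m)) ≤ n, lcm(k, lcm(r, m)) < t.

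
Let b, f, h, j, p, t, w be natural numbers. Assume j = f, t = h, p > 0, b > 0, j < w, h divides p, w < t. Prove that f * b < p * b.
j < w and w < t, thus j < t. t = h, so j < h. From h divides p and p > 0, h ≤ p. j < h, so j < p. Since j = f, f < p. From b > 0, by multiplying by a positive, f * b < p * b.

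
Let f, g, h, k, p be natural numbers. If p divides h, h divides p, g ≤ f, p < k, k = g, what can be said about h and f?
h < f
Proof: p divides h and h divides p, hence p = h. From k = g and p < k, p < g. p = h, so h < g. g ≤ f, so h < f.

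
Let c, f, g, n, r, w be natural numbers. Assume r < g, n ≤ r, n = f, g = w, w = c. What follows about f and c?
f < c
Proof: n = f and n ≤ r, hence f ≤ r. g = w and w = c, thus g = c. Since r < g, r < c. f ≤ r, so f < c.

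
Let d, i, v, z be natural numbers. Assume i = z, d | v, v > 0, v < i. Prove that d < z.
d | v and v > 0, hence d ≤ v. Since v < i, d < i. i = z, so d < z.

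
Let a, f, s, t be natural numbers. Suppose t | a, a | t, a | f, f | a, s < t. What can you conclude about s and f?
s < f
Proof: Because t | a and a | t, t = a. a | f and f | a, hence a = f. Since t = a, t = f. Because s < t, s < f.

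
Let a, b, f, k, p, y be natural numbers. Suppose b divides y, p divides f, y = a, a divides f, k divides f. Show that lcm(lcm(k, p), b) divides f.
k divides f and p divides f, hence lcm(k, p) divides f. y = a and b divides y, so b divides a. From a divides f, b divides f. lcm(k, p) divides f, so lcm(lcm(k, p), b) divides f.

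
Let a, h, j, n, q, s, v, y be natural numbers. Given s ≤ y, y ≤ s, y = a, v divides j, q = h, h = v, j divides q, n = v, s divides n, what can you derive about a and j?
a divides j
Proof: From s ≤ y and y ≤ s, s = y. Since y = a, s = a. Because q = h and h = v, q = v. Since j divides q, j divides v. v divides j, so v = j. n = v and s divides n, so s divides v. Since v = j, s divides j. Since s = a, a divides j.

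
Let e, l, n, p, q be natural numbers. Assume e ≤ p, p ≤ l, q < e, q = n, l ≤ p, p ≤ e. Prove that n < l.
e ≤ p and p ≤ e, so e = p. Since p ≤ l and l ≤ p, p = l. From e = p, e = l. q = n and q < e, thus n < e. Since e = l, n < l.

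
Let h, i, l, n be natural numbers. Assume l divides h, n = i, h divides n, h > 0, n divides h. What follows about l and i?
l ≤ i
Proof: h divides n and n divides h, hence h = n. l divides h and h > 0, thus l ≤ h. Since h = n, l ≤ n. Since n = i, l ≤ i.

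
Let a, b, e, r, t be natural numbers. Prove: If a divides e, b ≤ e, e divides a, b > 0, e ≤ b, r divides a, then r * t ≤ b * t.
Since a divides e and e divides a, a = e. From e ≤ b and b ≤ e, e = b. Since a = e, a = b. Since r divides a, r divides b. b > 0, so r ≤ b. By multiplying by a non-negative, r * t ≤ b * t.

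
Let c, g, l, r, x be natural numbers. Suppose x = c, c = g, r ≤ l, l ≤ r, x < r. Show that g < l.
From x = c and c = g, x = g. r ≤ l and l ≤ r, thus r = l. x < r, so x < l. Since x = g, g < l.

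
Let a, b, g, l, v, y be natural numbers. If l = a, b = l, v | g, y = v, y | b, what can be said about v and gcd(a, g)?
v | gcd(a, g)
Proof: b = l and l = a, therefore b = a. Since y = v and y | b, v | b. b = a, so v | a. Since v | g, v | gcd(a, g).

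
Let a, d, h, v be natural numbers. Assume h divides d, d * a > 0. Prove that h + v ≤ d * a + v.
Because h divides d, h divides d * a. From d * a > 0, h ≤ d * a. Then h + v ≤ d * a + v.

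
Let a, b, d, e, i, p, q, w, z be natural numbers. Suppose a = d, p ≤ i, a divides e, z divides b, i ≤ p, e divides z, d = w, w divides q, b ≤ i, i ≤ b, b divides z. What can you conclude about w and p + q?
w divides p + q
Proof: a = d and d = w, thus a = w. Because z divides b and b divides z, z = b. Since b ≤ i and i ≤ b, b = i. z = b, so z = i. i ≤ p and p ≤ i, therefore i = p. Since z = i, z = p. Since e divides z, e divides p. Since a divides e, a divides p. Because a = w, w divides p. Since w divides q, w divides p + q.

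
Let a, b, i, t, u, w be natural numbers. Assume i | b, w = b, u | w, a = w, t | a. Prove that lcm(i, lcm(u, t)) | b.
From a = w and t | a, t | w. u | w, so lcm(u, t) | w. w = b, so lcm(u, t) | b. Since i | b, lcm(i, lcm(u, t)) | b.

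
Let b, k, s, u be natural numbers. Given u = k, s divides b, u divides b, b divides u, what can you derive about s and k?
s divides k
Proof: b divides u and u divides b, thus b = u. Since u = k, b = k. Since s divides b, s divides k.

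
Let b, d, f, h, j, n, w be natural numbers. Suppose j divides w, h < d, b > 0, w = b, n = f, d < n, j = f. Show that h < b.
n = f and d < n, thus d < f. Because h < d, h < f. Since j = f and j divides w, f divides w. Since w = b, f divides b. Since b > 0, f ≤ b. Because h < f, h < b.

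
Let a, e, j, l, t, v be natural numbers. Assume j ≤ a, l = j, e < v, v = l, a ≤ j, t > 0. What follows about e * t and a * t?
e * t < a * t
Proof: v = l and l = j, thus v = j. Since j ≤ a and a ≤ j, j = a. Since v = j, v = a. Since e < v, e < a. Since t > 0, e * t < a * t.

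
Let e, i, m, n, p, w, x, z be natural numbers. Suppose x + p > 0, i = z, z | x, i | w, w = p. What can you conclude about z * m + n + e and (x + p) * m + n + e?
z * m + n + e ≤ (x + p) * m + n + e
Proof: From i = z and i | w, z | w. Since w = p, z | p. Because z | x, z | x + p. Since x + p > 0, z ≤ x + p. Then z * m ≤ (x + p) * m. Then z * m + n ≤ (x + p) * m + n. Then z * m + n + e ≤ (x + p) * m + n + e.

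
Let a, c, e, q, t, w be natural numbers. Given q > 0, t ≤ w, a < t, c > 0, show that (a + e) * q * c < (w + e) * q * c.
a < t and t ≤ w, therefore a < w. Then a + e < w + e. Since q > 0, (a + e) * q < (w + e) * q. From c > 0, (a + e) * q * c < (w + e) * q * c.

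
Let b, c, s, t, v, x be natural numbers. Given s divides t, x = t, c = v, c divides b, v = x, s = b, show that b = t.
c = v and c divides b, so v divides b. v = x, so x divides b. x = t, so t divides b. Because s = b and s divides t, b divides t. Since t divides b, t = b. Then b = t.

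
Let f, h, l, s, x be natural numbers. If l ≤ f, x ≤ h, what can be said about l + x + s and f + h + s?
l + x + s ≤ f + h + s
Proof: From l ≤ f and x ≤ h, l + x ≤ f + h. Then l + x + s ≤ f + h + s.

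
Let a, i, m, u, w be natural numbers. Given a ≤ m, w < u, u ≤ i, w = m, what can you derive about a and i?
a < i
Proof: w < u and u ≤ i, thus w < i. Since w = m, m < i. Since a ≤ m, a < i.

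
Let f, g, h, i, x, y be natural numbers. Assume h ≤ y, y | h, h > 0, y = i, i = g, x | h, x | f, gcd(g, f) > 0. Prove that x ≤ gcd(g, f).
y | h and h > 0, thus y ≤ h. h ≤ y, so h = y. Since y = i and i = g, y = g. h = y, so h = g. x | h, so x | g. Since x | f, x | gcd(g, f). Since gcd(g, f) > 0, x ≤ gcd(g, f).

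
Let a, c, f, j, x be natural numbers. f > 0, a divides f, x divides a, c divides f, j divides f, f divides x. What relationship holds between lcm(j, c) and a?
lcm(j, c) ≤ a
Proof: From f divides x and x divides a, f divides a. a divides f, so f = a. From j divides f and c divides f, lcm(j, c) divides f. From f > 0, lcm(j, c) ≤ f. f = a, so lcm(j, c) ≤ a.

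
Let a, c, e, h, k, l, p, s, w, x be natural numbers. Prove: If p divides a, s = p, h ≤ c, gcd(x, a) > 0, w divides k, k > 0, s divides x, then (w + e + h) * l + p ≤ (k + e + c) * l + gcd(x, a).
Because w divides k and k > 0, w ≤ k. Then w + e ≤ k + e. h ≤ c, so w + e + h ≤ k + e + c. By multiplying by a non-negative, (w + e + h) * l ≤ (k + e + c) * l. Since s = p and s divides x, p divides x. From p divides a, p divides gcd(x, a). gcd(x, a) > 0, so p ≤ gcd(x, a). (w + e + h) * l ≤ (k + e + c) * l, so (w + e + h) * l + p ≤ (k + e + c) * l + gcd(x, a).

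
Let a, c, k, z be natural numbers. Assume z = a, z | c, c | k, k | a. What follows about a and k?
a = k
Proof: Because z = a and z | c, a | c. Since c | k, a | k. k | a, so a = k.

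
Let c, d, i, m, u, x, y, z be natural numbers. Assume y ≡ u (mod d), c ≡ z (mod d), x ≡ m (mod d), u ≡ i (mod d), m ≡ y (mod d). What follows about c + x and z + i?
c + x ≡ z + i (mod d)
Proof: Because x ≡ m (mod d) and m ≡ y (mod d), x ≡ y (mod d). Since y ≡ u (mod d), x ≡ u (mod d). u ≡ i (mod d), so x ≡ i (mod d). Since c ≡ z (mod d), c + x ≡ z + i (mod d).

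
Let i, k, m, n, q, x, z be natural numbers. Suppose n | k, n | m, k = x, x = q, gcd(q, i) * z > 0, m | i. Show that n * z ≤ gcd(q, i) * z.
k = x and n | k, hence n | x. From x = q, n | q. n | m and m | i, hence n | i. n | q, so n | gcd(q, i). Then n * z | gcd(q, i) * z. Since gcd(q, i) * z > 0, n * z ≤ gcd(q, i) * z.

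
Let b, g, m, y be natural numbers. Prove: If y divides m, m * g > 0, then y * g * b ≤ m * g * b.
Because y divides m, y * g divides m * g. Since m * g > 0, y * g ≤ m * g. By multiplying by a non-negative, y * g * b ≤ m * g * b.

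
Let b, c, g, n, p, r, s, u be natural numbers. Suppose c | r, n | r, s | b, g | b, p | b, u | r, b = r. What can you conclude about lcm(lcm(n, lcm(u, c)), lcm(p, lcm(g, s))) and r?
lcm(lcm(n, lcm(u, c)), lcm(p, lcm(g, s))) | r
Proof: u | r and c | r, thus lcm(u, c) | r. Since n | r, lcm(n, lcm(u, c)) | r. g | b and s | b, hence lcm(g, s) | b. Because p | b, lcm(p, lcm(g, s)) | b. b = r, so lcm(p, lcm(g, s)) | r. lcm(n, lcm(u, c)) | r, so lcm(lcm(n, lcm(u, c)), lcm(p, lcm(g, s))) | r.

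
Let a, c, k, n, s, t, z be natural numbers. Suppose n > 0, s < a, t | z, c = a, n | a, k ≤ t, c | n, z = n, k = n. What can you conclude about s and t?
s < t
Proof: c = a and c | n, hence a | n. n | a, so a = n. Because k = n and k ≤ t, n ≤ t. Since z = n and t | z, t | n. n > 0, so t ≤ n. Because n ≤ t, n = t. a = n, so a = t. s < a, so s < t.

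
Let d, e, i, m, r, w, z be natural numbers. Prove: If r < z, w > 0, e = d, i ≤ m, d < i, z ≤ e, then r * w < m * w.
e = d and z ≤ e, hence z ≤ d. d < i and i ≤ m, therefore d < m. z ≤ d, so z < m. Since r < z, r < m. Combined with w > 0, by multiplying by a positive, r * w < m * w.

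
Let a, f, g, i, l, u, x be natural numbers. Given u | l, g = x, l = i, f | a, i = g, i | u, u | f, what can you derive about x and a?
x | a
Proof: Because l = i and u | l, u | i. Since i | u, u = i. Since i = g, u = g. u | f and f | a, hence u | a. u = g, so g | a. Since g = x, x | a.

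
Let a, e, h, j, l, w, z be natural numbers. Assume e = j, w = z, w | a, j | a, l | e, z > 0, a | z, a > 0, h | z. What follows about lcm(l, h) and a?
lcm(l, h) | a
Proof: From e = j and l | e, l | j. From j | a, l | a. w = z and w | a, therefore z | a. a > 0, so z ≤ a. a | z and z > 0, so a ≤ z. Since z ≤ a, z = a. h | z, so h | a. l | a, so lcm(l, h) | a.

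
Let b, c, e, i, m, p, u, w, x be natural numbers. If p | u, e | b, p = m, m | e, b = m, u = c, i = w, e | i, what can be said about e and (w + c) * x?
e | (w + c) * x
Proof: i = w and e | i, so e | w. b = m and e | b, hence e | m. Since m | e, m = e. From u = c and p | u, p | c. p = m, so m | c. m = e, so e | c. From e | w, e | w + c. Then e | (w + c) * x.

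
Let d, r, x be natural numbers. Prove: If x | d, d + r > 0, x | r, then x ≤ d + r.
From x | d and x | r, x | d + r. d + r > 0, so x ≤ d + r.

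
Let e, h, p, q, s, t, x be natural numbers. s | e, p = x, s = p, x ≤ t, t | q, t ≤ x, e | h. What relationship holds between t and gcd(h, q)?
t | gcd(h, q)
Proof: x ≤ t and t ≤ x, hence x = t. s = p and p = x, thus s = x. Since s | e, x | e. x = t, so t | e. Since e | h, t | h. Since t | q, t | gcd(h, q).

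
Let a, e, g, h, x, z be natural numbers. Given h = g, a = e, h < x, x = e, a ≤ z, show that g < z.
Since h = g and h < x, g < x. x = e, so g < e. Because a = e and a ≤ z, e ≤ z. g < e, so g < z.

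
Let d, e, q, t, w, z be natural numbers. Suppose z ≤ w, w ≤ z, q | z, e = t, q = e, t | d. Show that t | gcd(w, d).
Since q = e and e = t, q = t. Because z ≤ w and w ≤ z, z = w. From q | z, q | w. Since q = t, t | w. t | d, so t | gcd(w, d).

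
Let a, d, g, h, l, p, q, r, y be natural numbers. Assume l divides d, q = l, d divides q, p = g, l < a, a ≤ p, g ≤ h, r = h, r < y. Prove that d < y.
q = l and d divides q, therefore d divides l. Since l divides d, l = d. l < a and a ≤ p, therefore l < p. Since p = g, l < g. r = h and r < y, hence h < y. Since g ≤ h, g < y. l < g, so l < y. l = d, so d < y.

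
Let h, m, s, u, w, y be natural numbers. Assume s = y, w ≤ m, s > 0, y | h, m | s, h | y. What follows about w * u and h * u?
w * u ≤ h * u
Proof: y | h and h | y, thus y = h. Since s = y, s = h. m | s and s > 0, so m ≤ s. w ≤ m, so w ≤ s. s = h, so w ≤ h. Then w * u ≤ h * u.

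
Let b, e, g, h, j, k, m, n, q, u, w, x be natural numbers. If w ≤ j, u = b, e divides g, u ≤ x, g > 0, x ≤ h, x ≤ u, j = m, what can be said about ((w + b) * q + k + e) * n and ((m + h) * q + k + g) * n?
((w + b) * q + k + e) * n ≤ ((m + h) * q + k + g) * n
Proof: j = m and w ≤ j, hence w ≤ m. Since x ≤ u and u ≤ x, x = u. Since u = b, x = b. x ≤ h, so b ≤ h. w ≤ m, so w + b ≤ m + h. By multiplying by a non-negative, (w + b) * q ≤ (m + h) * q. Then (w + b) * q + k ≤ (m + h) * q + k. Because e divides g and g > 0, e ≤ g. (w + b) * q + k ≤ (m + h) * q + k, so (w + b) * q + k + e ≤ (m + h) * q + k + g. By multiplying by a non-negative, ((w + b) * q + k + e) * n ≤ ((m + h) * q + k + g) * n.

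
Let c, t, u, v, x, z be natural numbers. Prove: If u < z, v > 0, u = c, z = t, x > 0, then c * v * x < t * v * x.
u = c and u < z, thus c < z. Since z = t, c < t. Since v > 0, c * v < t * v. Since x > 0, c * v * x < t * v * x.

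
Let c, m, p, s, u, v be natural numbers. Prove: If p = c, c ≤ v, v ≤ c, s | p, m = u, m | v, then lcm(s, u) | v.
c ≤ v and v ≤ c, therefore c = v. Since p = c, p = v. Since s | p, s | v. m = u and m | v, thus u | v. From s | v, lcm(s, u) | v.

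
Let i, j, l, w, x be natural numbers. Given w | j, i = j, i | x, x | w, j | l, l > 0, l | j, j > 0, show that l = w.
i = j and i | x, therefore j | x. Since x | w, j | w. Since w | j, w = j. From j | l and l > 0, j ≤ l. Since l | j and j > 0, l ≤ j. Since j ≤ l, j = l. Since w = j, w = l. Then l = w.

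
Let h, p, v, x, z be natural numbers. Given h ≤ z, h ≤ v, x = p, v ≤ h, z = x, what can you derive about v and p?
v ≤ p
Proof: Since h ≤ v and v ≤ h, h = v. z = x and x = p, so z = p. h ≤ z, so h ≤ p. Since h = v, v ≤ p.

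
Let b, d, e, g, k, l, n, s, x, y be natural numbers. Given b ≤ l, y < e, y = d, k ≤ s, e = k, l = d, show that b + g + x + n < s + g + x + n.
l = d and b ≤ l, thus b ≤ d. e = k and y < e, therefore y < k. k ≤ s, so y < s. y = d, so d < s. b ≤ d, so b < s. Then b + g < s + g. Then b + g + x < s + g + x. Then b + g + x + n < s + g + x + n.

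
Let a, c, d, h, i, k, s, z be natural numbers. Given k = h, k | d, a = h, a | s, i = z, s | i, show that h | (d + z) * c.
k = h and k | d, so h | d. a = h and a | s, so h | s. i = z and s | i, so s | z. Since h | s, h | z. From h | d, h | d + z. Then h | (d + z) * c.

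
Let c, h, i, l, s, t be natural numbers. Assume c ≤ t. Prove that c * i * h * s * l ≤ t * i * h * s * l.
c ≤ t. By multiplying by a non-negative, c * i ≤ t * i. By multiplying by a non-negative, c * i * h ≤ t * i * h. By multiplying by a non-negative, c * i * h * s ≤ t * i * h * s. By multiplying by a non-negative, c * i * h * s * l ≤ t * i * h * s * l.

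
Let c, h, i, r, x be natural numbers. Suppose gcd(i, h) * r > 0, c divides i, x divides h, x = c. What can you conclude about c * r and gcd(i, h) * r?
c * r ≤ gcd(i, h) * r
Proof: x = c and x divides h, therefore c divides h. Since c divides i, c divides gcd(i, h). Then c * r divides gcd(i, h) * r. Since gcd(i, h) * r > 0, c * r ≤ gcd(i, h) * r.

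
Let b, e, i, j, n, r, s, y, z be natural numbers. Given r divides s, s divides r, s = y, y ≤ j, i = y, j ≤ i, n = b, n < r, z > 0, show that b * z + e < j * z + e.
Since r divides s and s divides r, r = s. From i = y and j ≤ i, j ≤ y. Since y ≤ j, y = j. s = y, so s = j. Since r = s, r = j. n = b and n < r, hence b < r. r = j, so b < j. Using z > 0 and multiplying by a positive, b * z < j * z. Then b * z + e < j * z + e.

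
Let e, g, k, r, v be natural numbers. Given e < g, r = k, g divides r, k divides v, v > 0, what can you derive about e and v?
e < v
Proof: Because r = k and g divides r, g divides k. k divides v, so g divides v. Since v > 0, g ≤ v. e < g, so e < v.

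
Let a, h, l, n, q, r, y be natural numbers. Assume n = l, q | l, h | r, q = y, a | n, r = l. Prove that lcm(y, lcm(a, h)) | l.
q = y and q | l, therefore y | l. Since n = l and a | n, a | l. From r = l and h | r, h | l. Since a | l, lcm(a, h) | l. Since y | l, lcm(y, lcm(a, h)) | l.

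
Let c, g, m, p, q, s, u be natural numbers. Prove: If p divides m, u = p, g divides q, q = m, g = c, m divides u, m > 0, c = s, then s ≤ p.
u = p and m divides u, so m divides p. p divides m, so m = p. g = c and c = s, hence g = s. Because q = m and g divides q, g divides m. g = s, so s divides m. Since m > 0, s ≤ m. Since m = p, s ≤ p.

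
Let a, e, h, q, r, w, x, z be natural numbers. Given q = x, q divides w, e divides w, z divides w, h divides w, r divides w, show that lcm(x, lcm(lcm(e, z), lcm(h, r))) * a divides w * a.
From q = x and q divides w, x divides w. e divides w and z divides w, so lcm(e, z) divides w. h divides w and r divides w, so lcm(h, r) divides w. From lcm(e, z) divides w, lcm(lcm(e, z), lcm(h, r)) divides w. x divides w, so lcm(x, lcm(lcm(e, z), lcm(h, r))) divides w. Then lcm(x, lcm(lcm(e, z), lcm(h, r))) * a divides w * a.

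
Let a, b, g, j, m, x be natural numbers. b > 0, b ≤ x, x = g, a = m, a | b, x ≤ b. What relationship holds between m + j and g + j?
m + j ≤ g + j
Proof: Because b ≤ x and x ≤ b, b = x. Since x = g, b = g. Since a | b and b > 0, a ≤ b. b = g, so a ≤ g. From a = m, m ≤ g. Then m + j ≤ g + j.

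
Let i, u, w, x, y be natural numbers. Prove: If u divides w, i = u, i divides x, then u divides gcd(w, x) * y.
i = u and i divides x, thus u divides x. u divides w, so u divides gcd(w, x). Then u divides gcd(w, x) * y.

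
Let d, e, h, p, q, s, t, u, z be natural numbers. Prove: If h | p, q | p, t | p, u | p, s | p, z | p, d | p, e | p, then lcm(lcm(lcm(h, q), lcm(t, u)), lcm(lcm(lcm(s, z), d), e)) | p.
Since h | p and q | p, lcm(h, q) | p. t | p and u | p, hence lcm(t, u) | p. From lcm(h, q) | p, lcm(lcm(h, q), lcm(t, u)) | p. Because s | p and z | p, lcm(s, z) | p. Since d | p, lcm(lcm(s, z), d) | p. e | p, so lcm(lcm(lcm(s, z), d), e) | p. Since lcm(lcm(h, q), lcm(t, u)) | p, lcm(lcm(lcm(h, q), lcm(t, u)), lcm(lcm(lcm(s, z), d), e)) | p.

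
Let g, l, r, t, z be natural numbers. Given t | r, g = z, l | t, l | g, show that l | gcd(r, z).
l | t and t | r, thus l | r. g = z and l | g, therefore l | z. Since l | r, l | gcd(r, z).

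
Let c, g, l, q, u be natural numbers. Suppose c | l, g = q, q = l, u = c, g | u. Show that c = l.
g = q and q = l, hence g = l. Since u = c and g | u, g | c. g = l, so l | c. Since c | l, c = l.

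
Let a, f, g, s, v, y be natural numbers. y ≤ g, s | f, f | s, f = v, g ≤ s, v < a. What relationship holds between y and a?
y < a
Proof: Since s | f and f | s, s = f. Because f = v, s = v. g ≤ s, so g ≤ v. v < a, so g < a. y ≤ g, so y < a.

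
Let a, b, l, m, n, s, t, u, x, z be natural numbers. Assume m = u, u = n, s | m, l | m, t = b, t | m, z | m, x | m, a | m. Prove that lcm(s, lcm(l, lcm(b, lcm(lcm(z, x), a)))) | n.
Because m = u and u = n, m = n. From t = b and t | m, b | m. Because z | m and x | m, lcm(z, x) | m. a | m, so lcm(lcm(z, x), a) | m. Because b | m, lcm(b, lcm(lcm(z, x), a)) | m. Since l | m, lcm(l, lcm(b, lcm(lcm(z, x), a))) | m. Since s | m, lcm(s, lcm(l, lcm(b, lcm(lcm(z, x), a)))) | m. Since m = n, lcm(s, lcm(l, lcm(b, lcm(lcm(z, x), a)))) | n.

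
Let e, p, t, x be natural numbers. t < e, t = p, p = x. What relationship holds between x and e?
x < e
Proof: t = p and p = x, thus t = x. Since t < e, x < e.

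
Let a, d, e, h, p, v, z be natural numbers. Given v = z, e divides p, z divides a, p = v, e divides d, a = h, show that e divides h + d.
From p = v and v = z, p = z. From e divides p, e divides z. Since a = h and z divides a, z divides h. Since e divides z, e divides h. Since e divides d, e divides h + d.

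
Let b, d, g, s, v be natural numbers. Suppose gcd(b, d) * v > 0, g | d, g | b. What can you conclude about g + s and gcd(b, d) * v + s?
g + s ≤ gcd(b, d) * v + s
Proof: g | b and g | d, thus g | gcd(b, d). Then g | gcd(b, d) * v. From gcd(b, d) * v > 0, g ≤ gcd(b, d) * v. Then g + s ≤ gcd(b, d) * v + s.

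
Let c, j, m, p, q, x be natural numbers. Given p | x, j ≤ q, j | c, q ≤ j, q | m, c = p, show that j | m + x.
Since q ≤ j and j ≤ q, q = j. Since q | m, j | m. c = p and j | c, so j | p. Since p | x, j | x. j | m, so j | m + x.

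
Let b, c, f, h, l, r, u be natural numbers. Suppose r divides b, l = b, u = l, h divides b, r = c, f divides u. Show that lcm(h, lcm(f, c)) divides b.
u = l and l = b, therefore u = b. f divides u, so f divides b. r = c and r divides b, hence c divides b. Since f divides b, lcm(f, c) divides b. h divides b, so lcm(h, lcm(f, c)) divides b.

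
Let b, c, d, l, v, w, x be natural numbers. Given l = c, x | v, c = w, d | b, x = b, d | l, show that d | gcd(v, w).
x = b and x | v, therefore b | v. Since d | b, d | v. Since l = c and c = w, l = w. d | l, so d | w. Since d | v, d | gcd(v, w).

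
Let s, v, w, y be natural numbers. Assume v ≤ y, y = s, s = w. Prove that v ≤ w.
Since y = s and s = w, y = w. Since v ≤ y, v ≤ w.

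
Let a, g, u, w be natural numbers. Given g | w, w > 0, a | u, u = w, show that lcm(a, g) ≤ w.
u = w and a | u, so a | w. g | w, so lcm(a, g) | w. w > 0, so lcm(a, g) ≤ w.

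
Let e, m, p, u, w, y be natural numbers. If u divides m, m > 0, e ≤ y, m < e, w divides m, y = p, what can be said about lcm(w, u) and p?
lcm(w, u) < p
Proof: w divides m and u divides m, hence lcm(w, u) divides m. m > 0, so lcm(w, u) ≤ m. From m < e and e ≤ y, m < y. Since lcm(w, u) ≤ m, lcm(w, u) < y. Since y = p, lcm(w, u) < p.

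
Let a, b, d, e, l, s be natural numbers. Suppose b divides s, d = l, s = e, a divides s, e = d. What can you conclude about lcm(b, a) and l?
lcm(b, a) divides l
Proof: Since s = e and e = d, s = d. d = l, so s = l. Because b divides s and a divides s, lcm(b, a) divides s. s = l, so lcm(b, a) divides l.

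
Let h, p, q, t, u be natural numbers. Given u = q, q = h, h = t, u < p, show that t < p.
Because u = q and q = h, u = h. Since h = t, u = t. Since u < p, t < p.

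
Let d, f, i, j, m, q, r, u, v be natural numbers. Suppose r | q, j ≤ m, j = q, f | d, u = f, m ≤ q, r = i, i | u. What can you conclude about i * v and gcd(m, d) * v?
i * v | gcd(m, d) * v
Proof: j = q and j ≤ m, so q ≤ m. m ≤ q, so q = m. Since r = i and r | q, i | q. q = m, so i | m. u = f and i | u, therefore i | f. From f | d, i | d. i | m, so i | gcd(m, d). Then i * v | gcd(m, d) * v.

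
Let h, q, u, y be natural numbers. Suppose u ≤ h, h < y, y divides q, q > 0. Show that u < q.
Because u ≤ h and h < y, u < y. From y divides q and q > 0, y ≤ q. Since u < y, u < q.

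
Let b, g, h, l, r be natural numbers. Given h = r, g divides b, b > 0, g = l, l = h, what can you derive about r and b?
r ≤ b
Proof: Since l = h and h = r, l = r. g = l and g divides b, hence l divides b. b > 0, so l ≤ b. Since l = r, r ≤ b.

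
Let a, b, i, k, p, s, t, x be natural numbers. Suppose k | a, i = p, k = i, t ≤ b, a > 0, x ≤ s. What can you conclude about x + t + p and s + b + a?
x + t + p ≤ s + b + a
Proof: x ≤ s and t ≤ b, thus x + t ≤ s + b. k = i and k | a, so i | a. a > 0, so i ≤ a. Since i = p, p ≤ a. Since x + t ≤ s + b, x + t + p ≤ s + b + a.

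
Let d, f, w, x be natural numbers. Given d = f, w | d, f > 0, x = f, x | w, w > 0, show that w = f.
d = f and w | d, thus w | f. Since f > 0, w ≤ f. From x = f and x | w, f | w. From w > 0, f ≤ w. Since w ≤ f, w = f.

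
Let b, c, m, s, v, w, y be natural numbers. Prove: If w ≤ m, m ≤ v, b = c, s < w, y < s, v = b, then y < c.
v = b and b = c, hence v = c. s < w and w ≤ m, thus s < m. y < s, so y < m. Since m ≤ v, y < v. Since v = c, y < c.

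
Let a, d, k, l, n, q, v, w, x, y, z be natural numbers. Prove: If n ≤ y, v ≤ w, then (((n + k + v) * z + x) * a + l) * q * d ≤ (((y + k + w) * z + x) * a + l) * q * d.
n ≤ y, hence n + k ≤ y + k. Since v ≤ w, n + k + v ≤ y + k + w. Then (n + k + v) * z ≤ (y + k + w) * z. Then (n + k + v) * z + x ≤ (y + k + w) * z + x. Then ((n + k + v) * z + x) * a ≤ ((y + k + w) * z + x) * a. Then ((n + k + v) * z + x) * a + l ≤ ((y + k + w) * z + x) * a + l. Then (((n + k + v) * z + x) * a + l) * q ≤ (((y + k + w) * z + x) * a + l) * q. Then (((n + k + v) * z + x) * a + l) * q * d ≤ (((y + k + w) * z + x) * a + l) * q * d.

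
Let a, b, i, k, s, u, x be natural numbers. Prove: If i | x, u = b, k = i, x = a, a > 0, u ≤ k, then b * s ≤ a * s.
k = i and u ≤ k, thus u ≤ i. Because u = b, b ≤ i. x = a and i | x, therefore i | a. Because a > 0, i ≤ a. b ≤ i, so b ≤ a. Then b * s ≤ a * s.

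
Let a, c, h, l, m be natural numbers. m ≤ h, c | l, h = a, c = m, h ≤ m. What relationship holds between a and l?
a | l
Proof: Since m ≤ h and h ≤ m, m = h. c = m, so c = h. c | l, so h | l. Since h = a, a | l.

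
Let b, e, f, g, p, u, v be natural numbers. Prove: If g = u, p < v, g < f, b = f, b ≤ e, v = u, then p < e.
From v = u and p < v, p < u. g = u and g < f, therefore u < f. Since b = f and b ≤ e, f ≤ e. u < f, so u < e. From p < u, p < e.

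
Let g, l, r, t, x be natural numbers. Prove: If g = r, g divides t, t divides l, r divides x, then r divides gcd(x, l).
g = r and g divides t, therefore r divides t. t divides l, so r divides l. Because r divides x, r divides gcd(x, l).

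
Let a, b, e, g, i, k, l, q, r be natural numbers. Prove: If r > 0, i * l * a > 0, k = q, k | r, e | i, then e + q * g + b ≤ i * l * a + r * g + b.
e | i, hence e | i * l. Then e | i * l * a. i * l * a > 0, so e ≤ i * l * a. Since k | r and r > 0, k ≤ r. k = q, so q ≤ r. Then q * g ≤ r * g. Then q * g + b ≤ r * g + b. e ≤ i * l * a, so e + q * g + b ≤ i * l * a + r * g + b.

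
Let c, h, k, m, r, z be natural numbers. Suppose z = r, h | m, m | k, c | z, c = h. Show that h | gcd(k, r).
Since h | m and m | k, h | k. z = r and c | z, therefore c | r. c = h, so h | r. Since h | k, h | gcd(k, r).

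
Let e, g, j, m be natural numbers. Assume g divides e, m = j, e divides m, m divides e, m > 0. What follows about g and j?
g ≤ j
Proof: e divides m and m divides e, therefore e = m. g divides e, so g divides m. m > 0, so g ≤ m. From m = j, g ≤ j.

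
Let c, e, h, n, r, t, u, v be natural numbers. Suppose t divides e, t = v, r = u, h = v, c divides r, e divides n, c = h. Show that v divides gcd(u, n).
Since c = h and h = v, c = v. Because r = u and c divides r, c divides u. c = v, so v divides u. From t = v and t divides e, v divides e. Since e divides n, v divides n. v divides u, so v divides gcd(u, n).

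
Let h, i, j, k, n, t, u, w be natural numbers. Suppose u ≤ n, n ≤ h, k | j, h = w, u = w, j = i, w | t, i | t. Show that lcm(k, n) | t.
From j = i and k | j, k | i. Since i | t, k | t. u = w and u ≤ n, hence w ≤ n. h = w and n ≤ h, therefore n ≤ w. w ≤ n, so w = n. w | t, so n | t. Because k | t, lcm(k, n) | t.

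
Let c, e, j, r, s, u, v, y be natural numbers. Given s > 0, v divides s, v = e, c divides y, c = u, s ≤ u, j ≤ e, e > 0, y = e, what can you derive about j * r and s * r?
j * r ≤ s * r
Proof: Since v = e and v divides s, e divides s. s > 0, so e ≤ s. From y = e and c divides y, c divides e. Since e > 0, c ≤ e. Since c = u, u ≤ e. Since s ≤ u, s ≤ e. e ≤ s, so e = s. Because j ≤ e, j ≤ s. By multiplying by a non-negative, j * r ≤ s * r.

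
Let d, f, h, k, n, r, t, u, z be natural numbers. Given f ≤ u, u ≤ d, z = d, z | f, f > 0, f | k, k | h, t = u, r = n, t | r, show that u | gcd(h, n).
From z | f and f > 0, z ≤ f. Since z = d, d ≤ f. Since u ≤ d, u ≤ f. f ≤ u, so f = u. Since f | k and k | h, f | h. Because f = u, u | h. Since r = n and t | r, t | n. Since t = u, u | n. u | h, so u | gcd(h, n).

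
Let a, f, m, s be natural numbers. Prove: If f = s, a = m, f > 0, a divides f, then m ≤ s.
a divides f and f > 0, therefore a ≤ f. a = m, so m ≤ f. f = s, so m ≤ s.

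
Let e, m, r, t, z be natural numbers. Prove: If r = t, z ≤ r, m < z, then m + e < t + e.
m < z and z ≤ r, thus m < r. Because r = t, m < t. Then m + e < t + e.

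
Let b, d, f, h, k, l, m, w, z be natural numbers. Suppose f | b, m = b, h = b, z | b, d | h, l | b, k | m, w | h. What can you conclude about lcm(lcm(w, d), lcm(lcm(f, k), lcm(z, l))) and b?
lcm(lcm(w, d), lcm(lcm(f, k), lcm(z, l))) | b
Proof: w | h and d | h, so lcm(w, d) | h. Since h = b, lcm(w, d) | b. From m = b and k | m, k | b. f | b, so lcm(f, k) | b. z | b and l | b, hence lcm(z, l) | b. lcm(f, k) | b, so lcm(lcm(f, k), lcm(z, l)) | b. Because lcm(w, d) | b, lcm(lcm(w, d), lcm(lcm(f, k), lcm(z, l))) | b.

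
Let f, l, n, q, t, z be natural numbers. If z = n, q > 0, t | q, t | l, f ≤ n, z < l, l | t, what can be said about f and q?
f < q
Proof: From z = n and z < l, n < l. t | l and l | t, thus t = l. t | q, so l | q. q > 0, so l ≤ q. Since n < l, n < q. Since f ≤ n, f < q.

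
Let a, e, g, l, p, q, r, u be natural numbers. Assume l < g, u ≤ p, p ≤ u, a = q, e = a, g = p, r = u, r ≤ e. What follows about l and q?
l < q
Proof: Since g = p and l < g, l < p. From e = a and a = q, e = q. Since u ≤ p and p ≤ u, u = p. Since r = u, r = p. r ≤ e, so p ≤ e. Since e = q, p ≤ q. l < p, so l < q.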